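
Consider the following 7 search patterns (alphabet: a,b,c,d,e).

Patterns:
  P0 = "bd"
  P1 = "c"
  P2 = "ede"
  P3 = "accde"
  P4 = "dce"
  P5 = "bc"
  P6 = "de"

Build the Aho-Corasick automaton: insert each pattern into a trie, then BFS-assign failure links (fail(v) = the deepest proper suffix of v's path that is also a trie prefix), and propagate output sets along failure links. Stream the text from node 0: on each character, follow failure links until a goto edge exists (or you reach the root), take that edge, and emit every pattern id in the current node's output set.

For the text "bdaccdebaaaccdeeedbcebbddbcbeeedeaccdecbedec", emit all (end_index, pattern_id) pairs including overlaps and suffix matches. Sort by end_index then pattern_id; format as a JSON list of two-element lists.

Build:
Trie (insert patterns):
  n0 'ε': a→7 b→1 c→3 d→12 e→4
  n1 'b': c→15 d→2
  n2 'bd': ·  [P0 ends]
  n3 'c': ·  [P1 ends]
  n4 'e': d→5
  n5 'ed': e→6
  n6 'ede': ·  [P2 ends]
  n7 'a': c→8
  n8 'ac': c→9
  n9 'acc': d→10
  n10 'accd': e→11
  n11 'accde': ·  [P3 ends]
  n12 'd': c→13 e→16
  n13 'dc': e→14
  n14 'dce': ·  [P4 ends]
  n15 'bc': ·  [P5 ends]
  n16 'de': ·  [P6 ends]

Failure links (BFS by depth):
  n1('b'): parent n0 fail=0; on 'b' 0 → fail=0;  out ∅∪∅=∅
  n3('c'): parent n0 fail=0; on 'c' 0 → fail=0;  out {1}∪∅={1}
  n4('e'): parent n0 fail=0; on 'e' 0 → fail=0;  out ∅∪∅=∅
  n7('a'): parent n0 fail=0; on 'a' 0 → fail=0;  out ∅∪∅=∅
  n12('d'): parent n0 fail=0; on 'd' 0 → fail=0;  out ∅∪∅=∅
  n2('bd'): parent n1 fail=0; on 'd' 0 → fail=12;  out {0}∪∅={0}
  n5('ed'): parent n4 fail=0; on 'd' 0 → fail=12;  out ∅∪∅=∅
  n8('ac'): parent n7 fail=0; on 'c' 0 → fail=3;  out ∅∪{1}={1}
  n13('dc'): parent n12 fail=0; on 'c' 0 → fail=3;  out ∅∪{1}={1}
  n15('bc'): parent n1 fail=0; on 'c' 0 → fail=3;  out {5}∪{1}={1,5}
  n16('de'): parent n12 fail=0; on 'e' 0 → fail=4;  out {6}∪∅={6}
  n6('ede'): parent n5 fail=12; on 'e' 12 → fail=16;  out {2}∪{6}={2,6}
  n9('acc'): parent n8 fail=3; on 'c' 3→0 → fail=3;  out ∅∪{1}={1}
  n14('dce'): parent n13 fail=3; on 'e' 3→0 → fail=4;  out {4}∪∅={4}
  n10('accd'): parent n9 fail=3; on 'd' 3→0 → fail=12;  out ∅∪∅=∅
  n11('accde'): parent n10 fail=12; on 'e' 12 → fail=16;  out {3}∪{6}={3,6}

Scan:
i=0 'b': node 0→1
i=1 'd': node 1→2  emit P0@[0:1]
i=2 'a': node 2→7 (via fail)
i=3 'c': node 7→8  emit P1@[3:3]
i=4 'c': node 8→9  emit P1@[4:4]
i=5 'd': node 9→10
i=6 'e': node 10→11  emit P3@[2:6],P6@[5:6]
i=7 'b': node 11→1 (via fail)
i=8 'a': node 1→7 (via fail)
i=9 'a': node 7→7 (via fail)
i=10 'a': node 7→7 (via fail)
i=11 'c': node 7→8  emit P1@[11:11]
i=12 'c': node 8→9  emit P1@[12:12]
i=13 'd': node 9→10
i=14 'e': node 10→11  emit P3@[10:14],P6@[13:14]
i=15 'e': node 11→4 (via fail)
i=16 'e': node 4→4 (via fail)
i=17 'd': node 4→5
i=18 'b': node 5→1 (via fail)
i=19 'c': node 1→15  emit P1@[19:19],P5@[18:19]
i=20 'e': node 15→4 (via fail)
i=21 'b': node 4→1 (via fail)
i=22 'b': node 1→1 (via fail)
i=23 'd': node 1→2  emit P0@[22:23]
i=24 'd': node 2→12 (via fail)
i=25 'b': node 12→1 (via fail)
i=26 'c': node 1→15  emit P1@[26:26],P5@[25:26]
i=27 'b': node 15→1 (via fail)
i=28 'e': node 1→4 (via fail)
i=29 'e': node 4→4 (via fail)
i=30 'e': node 4→4 (via fail)
i=31 'd': node 4→5
i=32 'e': node 5→6  emit P2@[30:32],P6@[31:32]
i=33 'a': node 6→7 (via fail)
i=34 'c': node 7→8  emit P1@[34:34]
i=35 'c': node 8→9  emit P1@[35:35]
i=36 'd': node 9→10
i=37 'e': node 10→11  emit P3@[33:37],P6@[36:37]
i=38 'c': node 11→3 (via fail)  emit P1@[38:38]
i=39 'b': node 3→1 (via fail)
i=40 'e': node 1→4 (via fail)
i=41 'd': node 4→5
i=42 'e': node 5→6  emit P2@[40:42],P6@[41:42]
i=43 'c': node 6→3 (via fail)  emit P1@[43:43]

Result: [[1,0],[3,1],[4,1],[6,3],[6,6],[11,1],[12,1],[14,3],[14,6],[19,1],[19,5],[23,0],[26,1],[26,5],[32,2],[32,6],[34,1],[35,1],[37,3],[37,6],[38,1],[42,2],[42,6],[43,1]]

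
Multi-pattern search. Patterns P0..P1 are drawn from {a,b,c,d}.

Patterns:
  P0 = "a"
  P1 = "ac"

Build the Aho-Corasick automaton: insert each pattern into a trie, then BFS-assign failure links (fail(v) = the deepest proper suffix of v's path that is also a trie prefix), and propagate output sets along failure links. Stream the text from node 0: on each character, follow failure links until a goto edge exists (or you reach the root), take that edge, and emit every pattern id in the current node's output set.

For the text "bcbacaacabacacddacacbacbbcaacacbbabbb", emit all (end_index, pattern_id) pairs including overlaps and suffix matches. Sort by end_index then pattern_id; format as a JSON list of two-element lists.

Build automaton:
Trie (insert patterns):
  0='ε' goto a→1
  1='a' goto c→2  [P0 ends]
  2='ac' goto ·  [P1 ends]

BFS fail/out derivation:
  fail(1) 'a': from fail(0)=0 chase 'a': 0 ⇒ 0;  out={0}∪out(0)={0}
  fail(2) 'ac': from fail(1)=0 chase 'c': 0 ⇒ 0;  out={1}∪out(0)={1}

Text stream:
i=0 'b': node 0→0
i=1 'c': node 0→0
i=2 'b': node 0→0
i=3 'a': node 0→1  → match P0@[3:3]
i=4 'c': node 1→2  → match P1@[3:4]
i=5 'a': node 2→1 (via fail)  → match P0@[5:5]
i=6 'a': node 1→1 (via fail)  → match P0@[6:6]
i=7 'c': node 1→2  → match P1@[6:7]
i=8 'a': node 2→1 (via fail)  → match P0@[8:8]
i=9 'b': node 1→0 (via fail)
i=10 'a': node 0→1  → match P0@[10:10]
i=11 'c': node 1→2  → match P1@[10:11]
i=12 'a': node 2→1 (via fail)  → match P0@[12:12]
i=13 'c': node 1→2  → match P1@[12:13]
i=14 'd': node 2→0 (via fail)
i=15 'd': node 0→0
i=16 'a': node 0→1  → match P0@[16:16]
i=17 'c': node 1→2  → match P1@[16:17]
i=18 'a': node 2→1 (via fail)  → match P0@[18:18]
i=19 'c': node 1→2  → match P1@[18:19]
i=20 'b': node 2→0 (via fail)
i=21 'a': node 0→1  → match P0@[21:21]
i=22 'c': node 1→2  → match P1@[21:22]
i=23 'b': node 2→0 (via fail)
i=24 'b': node 0→0
i=25 'c': node 0→0
i=26 'a': node 0→1  → match P0@[26:26]
i=27 'a': node 1→1 (via fail)  → match P0@[27:27]
i=28 'c': node 1→2  → match P1@[27:28]
i=29 'a': node 2→1 (via fail)  → match P0@[29:29]
i=30 'c': node 1→2  → match P1@[29:30]
i=31 'b': node 2→0 (via fail)
i=32 'b': node 0→0
i=33 'a': node 0→1  → match P0@[33:33]
i=34 'b': node 1→0 (via fail)
i=35 'b': node 0→0
i=36 'b': node 0→0

All matches (sorted): [[3,0],[4,1],[5,0],[6,0],[7,1],[8,0],[10,0],[11,1],[12,0],[13,1],[16,0],[17,1],[18,0],[19,1],[21,0],[22,1],[26,0],[27,0],[28,1],[29,0],[30,1],[33,0]]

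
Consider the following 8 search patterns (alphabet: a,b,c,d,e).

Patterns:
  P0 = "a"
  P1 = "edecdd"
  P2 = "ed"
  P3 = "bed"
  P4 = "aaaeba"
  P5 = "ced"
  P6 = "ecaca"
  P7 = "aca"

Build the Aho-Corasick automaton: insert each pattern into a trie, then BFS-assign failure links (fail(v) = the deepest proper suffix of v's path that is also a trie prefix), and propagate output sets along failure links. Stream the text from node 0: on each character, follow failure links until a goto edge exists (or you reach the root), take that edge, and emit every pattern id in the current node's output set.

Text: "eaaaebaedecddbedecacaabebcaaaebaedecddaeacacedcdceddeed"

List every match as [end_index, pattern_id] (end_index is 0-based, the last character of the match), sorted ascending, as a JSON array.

Construct AC machine:
Trie nodes:
  n0 'ε': a→1 b→8 c→16 e→2
  n1 'a': a→11 c→23  ←P0
  n2 'e': c→19 d→3
  n3 'ed': e→4  ←P2
  n4 'ede': c→5
  n5 'edec': d→6
  n6 'edecd': d→7
  n7 'edecdd': ·  ←P1
  n8 'b': e→9
  n9 'be': d→10
  n10 'bed': ·  ←P3
  n11 'aa': a→12
  n12 'aaa': e→13
  n13 'aaae': b→14
  n14 'aaaeb': a→15
  n15 'aaaeba': ·  ←P4
  n16 'c': e→17
  n17 'ce': d→18
  n18 'ced': ·  ←P5
  n19 'ec': a→20
  n20 'eca': c→21
  n21 'ecac': a→22
  n22 'ecaca': ·  ←P6
  n23 'ac': a→24
  n24 'aca': ·  ←P7

BFS fail/out derivation:
  fail(1) 'a': from fail(0)=0 chase 'a': 0 ⇒ 0;  out={0}∪out(0)={0}
  fail(2) 'e': from fail(0)=0 chase 'e': 0 ⇒ 0;  out=∅∪out(0)=∅
  fail(8) 'b': from fail(0)=0 chase 'b': 0 ⇒ 0;  out=∅∪out(0)=∅
  fail(16) 'c': from fail(0)=0 chase 'c': 0 ⇒ 0;  out=∅∪out(0)=∅
  fail(3) 'ed': from fail(2)=0 chase 'd': 0 ⇒ 0;  out={2}∪out(0)={2}
  fail(9) 'be': from fail(8)=0 chase 'e': 0 ⇒ 2;  out=∅∪out(2)=∅
  fail(11) 'aa': from fail(1)=0 chase 'a': 0 ⇒ 1;  out=∅∪out(1)={0}
  fail(17) 'ce': from fail(16)=0 chase 'e': 0 ⇒ 2;  out=∅∪out(2)=∅
  fail(19) 'ec': from fail(2)=0 chase 'c': 0 ⇒ 16;  out=∅∪out(16)=∅
  fail(23) 'ac': from fail(1)=0 chase 'c': 0 ⇒ 16;  out=∅∪out(16)=∅
  fail(4) 'ede': from fail(3)=0 chase 'e': 0 ⇒ 2;  out=∅∪out(2)=∅
  fail(10) 'bed': from fail(9)=2 chase 'd': 2 ⇒ 3;  out={3}∪out(3)={2,3}
  fail(12) 'aaa': from fail(11)=1 chase 'a': 1 ⇒ 11;  out=∅∪out(11)={0}
  fail(18) 'ced': from fail(17)=2 chase 'd': 2 ⇒ 3;  out={5}∪out(3)={2,5}
  fail(20) 'eca': from fail(19)=16 chase 'a': 16→0 ⇒ 1;  out=∅∪out(1)={0}
  fail(24) 'aca': from fail(23)=16 chase 'a': 16→0 ⇒ 1;  out={7}∪out(1)={0,7}
  fail(5) 'edec': from fail(4)=2 chase 'c': 2 ⇒ 19;  out=∅∪out(19)=∅
  fail(13) 'aaae': from fail(12)=11 chase 'e': 11→1→0 ⇒ 2;  out=∅∪out(2)=∅
  fail(21) 'ecac': from fail(20)=1 chase 'c': 1 ⇒ 23;  out=∅∪out(23)=∅
  fail(6) 'edecd': from fail(5)=19 chase 'd': 19→16→0 ⇒ 0;  out=∅∪out(0)=∅
  fail(14) 'aaaeb': from fail(13)=2 chase 'b': 2→0 ⇒ 8;  out=∅∪out(8)=∅
  fail(22) 'ecaca': from fail(21)=23 chase 'a': 23 ⇒ 24;  out={6}∪out(24)={0,6,7}
  fail(7) 'edecdd': from fail(6)=0 chase 'd': 0 ⇒ 0;  out={1}∪out(0)={1}
  fail(15) 'aaaeba': from fail(14)=8 chase 'a': 8→0 ⇒ 1;  out={4}∪out(1)={0,4}

Text stream:
i=0 'e': node 0→2
i=1 'a': node 2→1 ·f  → match P0@[1:1]
i=2 'a': node 1→11  → match P0@[2:2]
i=3 'a': node 11→12  → match P0@[3:3]
i=4 'e': node 12→13
i=5 'b': node 13→14
i=6 'a': node 14→15  → match P0@[6:6],P4@[1:6]
i=7 'e': node 15→2 ·f
i=8 'd': node 2→3  → match P2@[7:8]
i=9 'e': node 3→4
i=10 'c': node 4→5
i=11 'd': node 5→6
i=12 'd': node 6→7  → match P1@[7:12]
i=13 'b': node 7→8 ·f
i=14 'e': node 8→9
i=15 'd': node 9→10  → match P2@[14:15],P3@[13:15]
i=16 'e': node 10→4 ·f
i=17 'c': node 4→5
i=18 'a': node 5→20 ·f  → match P0@[18:18]
i=19 'c': node 20→21
i=20 'a': node 21→22  → match P0@[20:20],P6@[16:20],P7@[18:20]
i=21 'a': node 22→11 ·f  → match P0@[21:21]
i=22 'b': node 11→8 ·f
i=23 'e': node 8→9
i=24 'b': node 9→8 ·f
i=25 'c': node 8→16 ·f
i=26 'a': node 16→1 ·f  → match P0@[26:26]
i=27 'a': node 1→11  → match P0@[27:27]
i=28 'a': node 11→12  → match P0@[28:28]
i=29 'e': node 12→13
i=30 'b': node 13→14
i=31 'a': node 14→15  → match P0@[31:31],P4@[26:31]
i=32 'e': node 15→2 ·f
i=33 'd': node 2→3  → match P2@[32:33]
i=34 'e': node 3→4
i=35 'c': node 4→5
i=36 'd': node 5→6
i=37 'd': node 6→7  → match P1@[32:37]
i=38 'a': node 7→1 ·f  → match P0@[38:38]
i=39 'e': node 1→2 ·f
i=40 'a': node 2→1 ·f  → match P0@[40:40]
i=41 'c': node 1→23
i=42 'a': node 23→24  → match P0@[42:42],P7@[40:42]
i=43 'c': node 24→23 ·f
i=44 'e': node 23→17 ·f
i=45 'd': node 17→18  → match P2@[44:45],P5@[43:45]
i=46 'c': node 18→16 ·f
i=47 'd': node 16→0 ·f
i=48 'c': node 0→16
i=49 'e': node 16→17
i=50 'd': node 17→18  → match P2@[49:50],P5@[48:50]
i=51 'd': node 18→0 ·f
i=52 'e': node 0→2
i=53 'e': node 2→2 ·f
i=54 'd': node 2→3  → match P2@[53:54]

Matches: [[1,0],[2,0],[3,0],[6,0],[6,4],[8,2],[12,1],[15,2],[15,3],[18,0],[20,0],[20,6],[20,7],[21,0],[26,0],[27,0],[28,0],[31,0],[31,4],[33,2],[37,1],[38,0],[40,0],[42,0],[42,7],[45,2],[45,5],[50,2],[50,5],[54,2]]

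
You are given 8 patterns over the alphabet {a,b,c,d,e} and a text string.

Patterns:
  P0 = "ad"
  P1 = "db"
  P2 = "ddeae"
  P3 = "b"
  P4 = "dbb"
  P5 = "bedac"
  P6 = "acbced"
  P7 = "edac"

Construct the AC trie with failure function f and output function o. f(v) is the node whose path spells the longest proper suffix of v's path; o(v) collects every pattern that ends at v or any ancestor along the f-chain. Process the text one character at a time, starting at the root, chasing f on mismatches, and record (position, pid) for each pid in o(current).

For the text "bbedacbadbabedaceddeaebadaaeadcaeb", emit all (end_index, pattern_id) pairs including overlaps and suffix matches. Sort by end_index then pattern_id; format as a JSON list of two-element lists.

Construct AC machine:
Trie (insert patterns):
  n0 'ε': a→1 b→9 d→3 e→20
  n1 'a': c→15 d→2
  n2 'ad': ·  ←P0
  n3 'd': b→4 d→5
  n4 'db': b→10  ←P1
  n5 'dd': e→6
  n6 'dde': a→7
  n7 'ddea': e→8
  n8 'ddeae': ·  ←P2
  n9 'b': e→11  ←P3
  n10 'dbb': ·  ←P4
  n11 'be': d→12
  n12 'bed': a→13
  n13 'beda': c→14
  n14 'bedac': ·  ←P5
  n15 'ac': b→16
  n16 'acb': c→17
  n17 'acbc': e→18
  n18 'acbce': d→19
  n19 'acbced': ·  ←P6
  n20 'e': d→21
  n21 'ed': a→22
  n22 'eda': c→23
  n23 'edac': ·  ←P7

BFS fail/out derivation:
  n1('a'): parent n0 fail=0; on 'a' 0 → fail=0;  out ∅∪∅=∅
  n3('d'): parent n0 fail=0; on 'd' 0 → fail=0;  out ∅∪∅=∅
  n9('b'): parent n0 fail=0; on 'b' 0 → fail=0;  out {3}∪∅={3}
  n20('e'): parent n0 fail=0; on 'e' 0 → fail=0;  out ∅∪∅=∅
  n2('ad'): parent n1 fail=0; on 'd' 0 → fail=3;  out {0}∪∅={0}
  n4('db'): parent n3 fail=0; on 'b' 0 → fail=9;  out {1}∪{3}={1,3}
  n5('dd'): parent n3 fail=0; on 'd' 0 → fail=3;  out ∅∪∅=∅
  n11('be'): parent n9 fail=0; on 'e' 0 → fail=20;  out ∅∪∅=∅
  n15('ac'): parent n1 fail=0; on 'c' 0 → fail=0;  out ∅∪∅=∅
  n21('ed'): parent n20 fail=0; on 'd' 0 → fail=3;  out ∅∪∅=∅
  n6('dde'): parent n5 fail=3; on 'e' 3→0 → fail=20;  out ∅∪∅=∅
  n10('dbb'): parent n4 fail=9; on 'b' 9→0 → fail=9;  out {4}∪{3}={3,4}
  n12('bed'): parent n11 fail=20; on 'd' 20 → fail=21;  out ∅∪∅=∅
  n16('acb'): parent n15 fail=0; on 'b' 0 → fail=9;  out ∅∪{3}={3}
  n22('eda'): parent n21 fail=3; on 'a' 3→0 → fail=1;  out ∅∪∅=∅
  n7('ddea'): parent n6 fail=20; on 'a' 20→0 → fail=1;  out ∅∪∅=∅
  n13('beda'): parent n12 fail=21; on 'a' 21 → fail=22;  out ∅∪∅=∅
  n17('acbc'): parent n16 fail=9; on 'c' 9→0 → fail=0;  out ∅∪∅=∅
  n23('edac'): parent n22 fail=1; on 'c' 1 → fail=15;  out {7}∪∅={7}
  n8('ddeae'): parent n7 fail=1; on 'e' 1→0 → fail=20;  out {2}∪∅={2}
  n14('bedac'): parent n13 fail=22; on 'c' 22 → fail=23;  out {5}∪{7}={5,7}
  n18('acbce'): parent n17 fail=0; on 'e' 0 → fail=20;  out ∅∪∅=∅
  n19('acbced'): parent n18 fail=20; on 'd' 20 → fail=21;  out {6}∪∅={6}

Scan:
[0] read 'b'  n0⇒n9  emit P3@[0:0]
[1] read 'b'  n9⇒n9 ·f  emit P3@[1:1]
[2] read 'e'  n9⇒n11
[3] read 'd'  n11⇒n12
[4] read 'a'  n12⇒n13
[5] read 'c'  n13⇒n14  emit P5@[1:5],P7@[2:5]
[6] read 'b'  n14⇒n16 ·f  emit P3@[6:6]
[7] read 'a'  n16⇒n1 ·f
[8] read 'd'  n1⇒n2  emit P0@[7:8]
[9] read 'b'  n2⇒n4 ·f  emit P1@[8:9],P3@[9:9]
[10] read 'a'  n4⇒n1 ·f
[11] read 'b'  n1⇒n9 ·f  emit P3@[11:11]
[12] read 'e'  n9⇒n11
[13] read 'd'  n11⇒n12
[14] read 'a'  n12⇒n13
[15] read 'c'  n13⇒n14  emit P5@[11:15],P7@[12:15]
[16] read 'e'  n14⇒n20 ·f
[17] read 'd'  n20⇒n21
[18] read 'd'  n21⇒n5 ·f
[19] read 'e'  n5⇒n6
[20] read 'a'  n6⇒n7
[21] read 'e'  n7⇒n8  emit P2@[17:21]
[22] read 'b'  n8⇒n9 ·f  emit P3@[22:22]
[23] read 'a'  n9⇒n1 ·f
[24] read 'd'  n1⇒n2  emit P0@[23:24]
[25] read 'a'  n2⇒n1 ·f
[26] read 'a'  n1⇒n1 ·f
[27] read 'e'  n1⇒n20 ·f
[28] read 'a'  n20⇒n1 ·f
[29] read 'd'  n1⇒n2  emit P0@[28:29]
[30] read 'c'  n2⇒n0 ·f
[31] read 'a'  n0⇒n1
[32] read 'e'  n1⇒n20 ·f
[33] read 'b'  n20⇒n9 ·f  emit P3@[33:33]

Matches: [[0,3],[1,3],[5,5],[5,7],[6,3],[8,0],[9,1],[9,3],[11,3],[15,5],[15,7],[21,2],[22,3],[24,0],[29,0],[33,3]]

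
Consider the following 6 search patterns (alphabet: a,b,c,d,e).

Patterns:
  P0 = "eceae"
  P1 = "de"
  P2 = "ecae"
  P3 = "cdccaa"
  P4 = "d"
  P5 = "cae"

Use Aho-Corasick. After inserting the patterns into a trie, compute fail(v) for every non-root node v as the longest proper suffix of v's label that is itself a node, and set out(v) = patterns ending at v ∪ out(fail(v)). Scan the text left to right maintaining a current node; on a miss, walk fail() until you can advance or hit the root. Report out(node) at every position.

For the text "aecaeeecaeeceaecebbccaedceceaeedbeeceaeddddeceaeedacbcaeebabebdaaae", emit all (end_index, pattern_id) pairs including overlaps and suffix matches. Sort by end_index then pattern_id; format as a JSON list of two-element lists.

Construct AC machine:
Trie nodes:
  0='ε' goto c→10 d→6 e→1
  1='e' goto c→2
  2='ec' goto a→8 e→3
  3='ece' goto a→4
  4='ecea' goto e→5
  5='eceae' goto ·  ←P0
  6='d' goto e→7  ←P4
  7='de' goto ·  ←P1
  8='eca' goto e→9
  9='ecae' goto ·  ←P2
  10='c' goto a→16 d→11
  11='cd' goto c→12
  12='cdc' goto c→13
  13='cdcc' goto a→14
  14='cdcca' goto a→15
  15='cdccaa' goto ·  ←P3
  16='ca' goto e→17
  17='cae' goto ·  ←P5

BFS fail/out derivation:
  fail(1) 'e': from fail(0)=0 chase 'e': 0 ⇒ 0;  out=∅∪out(0)=∅
  fail(6) 'd': from fail(0)=0 chase 'd': 0 ⇒ 0;  out={4}∪out(0)={4}
  fail(10) 'c': from fail(0)=0 chase 'c': 0 ⇒ 0;  out=∅∪out(0)=∅
  fail(2) 'ec': from fail(1)=0 chase 'c': 0 ⇒ 10;  out=∅∪out(10)=∅
  fail(7) 'de': from fail(6)=0 chase 'e': 0 ⇒ 1;  out={1}∪out(1)={1}
  fail(11) 'cd': from fail(10)=0 chase 'd': 0 ⇒ 6;  out=∅∪out(6)={4}
  fail(16) 'ca': from fail(10)=0 chase 'a': 0 ⇒ 0;  out=∅∪out(0)=∅
  fail(3) 'ece': from fail(2)=10 chase 'e': 10→0 ⇒ 1;  out=∅∪out(1)=∅
  fail(8) 'eca': from fail(2)=10 chase 'a': 10 ⇒ 16;  out=∅∪out(16)=∅
  fail(12) 'cdc': from fail(11)=6 chase 'c': 6→0 ⇒ 10;  out=∅∪out(10)=∅
  fail(17) 'cae': from fail(16)=0 chase 'e': 0 ⇒ 1;  out={5}∪out(1)={5}
  fail(4) 'ecea': from fail(3)=1 chase 'a': 1→0 ⇒ 0;  out=∅∪out(0)=∅
  fail(9) 'ecae': from fail(8)=16 chase 'e': 16 ⇒ 17;  out={2}∪out(17)={2,5}
  fail(13) 'cdcc': from fail(12)=10 chase 'c': 10→0 ⇒ 10;  out=∅∪out(10)=∅
  fail(5) 'eceae': from fail(4)=0 chase 'e': 0 ⇒ 1;  out={0}∪out(1)={0}
  fail(14) 'cdcca': from fail(13)=10 chase 'a': 10 ⇒ 16;  out=∅∪out(16)=∅
  fail(15) 'cdccaa': from fail(14)=16 chase 'a': 16→0 ⇒ 0;  out={3}∪out(0)={3}

Run:
i=0 'a': node 0→0
i=1 'e': node 0→1
i=2 'c': node 1→2
i=3 'a': node 2→8
i=4 'e': node 8→9  emit P2@[1:4],P5@[2:4]
i=5 'e': node 9→1 ·f
i=6 'e': node 1→1 ·f
i=7 'c': node 1→2
i=8 'a': node 2→8
i=9 'e': node 8→9  emit P2@[6:9],P5@[7:9]
i=10 'e': node 9→1 ·f
i=11 'c': node 1→2
i=12 'e': node 2→3
i=13 'a': node 3→4
i=14 'e': node 4→5  emit P0@[10:14]
i=15 'c': node 5→2 ·f
i=16 'e': node 2→3
i=17 'b': node 3→0 ·f
i=18 'b': node 0→0
i=19 'c': node 0→10
i=20 'c': node 10→10 ·f
i=21 'a': node 10→16
i=22 'e': node 16→17  emit P5@[20:22]
i=23 'd': node 17→6 ·f  emit P4@[23:23]
i=24 'c': node 6→10 ·f
i=25 'e': node 10→1 ·f
i=26 'c': node 1→2
i=27 'e': node 2→3
i=28 'a': node 3→4
i=29 'e': node 4→5  emit P0@[25:29]
i=30 'e': node 5→1 ·f
i=31 'd': node 1→6 ·f  emit P4@[31:31]
i=32 'b': node 6→0 ·f
i=33 'e': node 0→1
i=34 'e': node 1→1 ·f
i=35 'c': node 1→2
i=36 'e': node 2→3
i=37 'a': node 3→4
i=38 'e': node 4→5  emit P0@[34:38]
i=39 'd': node 5→6 ·f  emit P4@[39:39]
i=40 'd': node 6→6 ·f  emit P4@[40:40]
i=41 'd': node 6→6 ·f  emit P4@[41:41]
i=42 'd': node 6→6 ·f  emit P4@[42:42]
i=43 'e': node 6→7  emit P1@[42:43]
i=44 'c': node 7→2 ·f
i=45 'e': node 2→3
i=46 'a': node 3→4
i=47 'e': node 4→5  emit P0@[43:47]
i=48 'e': node 5→1 ·f
i=49 'd': node 1→6 ·f  emit P4@[49:49]
i=50 'a': node 6→0 ·f
i=51 'c': node 0→10
i=52 'b': node 10→0 ·f
i=53 'c': node 0→10
i=54 'a': node 10→16
i=55 'e': node 16→17  emit P5@[53:55]
i=56 'e': node 17→1 ·f
i=57 'b': node 1→0 ·f
i=58 'a': node 0→0
i=59 'b': node 0→0
i=60 'e': node 0→1
i=61 'b': node 1→0 ·f
i=62 'd': node 0→6  emit P4@[62:62]
i=63 'a': node 6→0 ·f
i=64 'a': node 0→0
i=65 'a': node 0→0
i=66 'e': node 0→1

All matches (sorted): [[4,2],[4,5],[9,2],[9,5],[14,0],[22,5],[23,4],[29,0],[31,4],[38,0],[39,4],[40,4],[41,4],[42,4],[43,1],[47,0],[49,4],[55,5],[62,4]]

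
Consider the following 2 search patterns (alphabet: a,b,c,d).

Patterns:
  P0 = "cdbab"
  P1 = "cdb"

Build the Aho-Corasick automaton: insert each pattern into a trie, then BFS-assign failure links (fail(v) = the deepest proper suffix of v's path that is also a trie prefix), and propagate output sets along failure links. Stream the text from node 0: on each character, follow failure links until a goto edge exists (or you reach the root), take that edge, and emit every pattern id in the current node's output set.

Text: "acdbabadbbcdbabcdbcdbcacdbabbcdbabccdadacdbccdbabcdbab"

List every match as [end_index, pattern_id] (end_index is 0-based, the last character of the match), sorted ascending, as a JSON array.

Construct AC machine:
Trie (insert patterns):
  n0 'ε': c→1
  n1 'c': d→2
  n2 'cd': b→3
  n3 'cdb': a→4  [P1 ends]
  n4 'cdba': b→5
  n5 'cdbab': ·  [P0 ends]

BFS fail/out derivation:
  fail(1) 'c': from fail(0)=0 chase 'c': 0 ⇒ 0;  out=∅∪out(0)=∅
  fail(2) 'cd': from fail(1)=0 chase 'd': 0 ⇒ 0;  out=∅∪out(0)=∅
  fail(3) 'cdb': from fail(2)=0 chase 'b': 0 ⇒ 0;  out={1}∪out(0)={1}
  fail(4) 'cdba': from fail(3)=0 chase 'a': 0 ⇒ 0;  out=∅∪out(0)=∅
  fail(5) 'cdbab': from fail(4)=0 chase 'b': 0 ⇒ 0;  out={0}∪out(0)={0}

Scan:
pos 0 'a': at 0
pos 1 'c': at 1
pos 2 'd': at 2
pos 3 'b': at 3  emit P1@[1:3]
pos 4 'a': at 4
pos 5 'b': at 5  emit P0@[1:5]
pos 6 'a': at 0 (via fail)
pos 7 'd': at 0
pos 8 'b': at 0
pos 9 'b': at 0
pos 10 'c': at 1
pos 11 'd': at 2
pos 12 'b': at 3  emit P1@[10:12]
pos 13 'a': at 4
pos 14 'b': at 5  emit P0@[10:14]
pos 15 'c': at 1 (via fail)
pos 16 'd': at 2
pos 17 'b': at 3  emit P1@[15:17]
pos 18 'c': at 1 (via fail)
pos 19 'd': at 2
pos 20 'b': at 3  emit P1@[18:20]
pos 21 'c': at 1 (via fail)
pos 22 'a': at 0 (via fail)
pos 23 'c': at 1
pos 24 'd': at 2
pos 25 'b': at 3  emit P1@[23:25]
pos 26 'a': at 4
pos 27 'b': at 5  emit P0@[23:27]
pos 28 'b': at 0 (via fail)
pos 29 'c': at 1
pos 30 'd': at 2
pos 31 'b': at 3  emit P1@[29:31]
pos 32 'a': at 4
pos 33 'b': at 5  emit P0@[29:33]
pos 34 'c': at 1 (via fail)
pos 35 'c': at 1 (via fail)
pos 36 'd': at 2
pos 37 'a': at 0 (via fail)
pos 38 'd': at 0
pos 39 'a': at 0
pos 40 'c': at 1
pos 41 'd': at 2
pos 42 'b': at 3  emit P1@[40:42]
pos 43 'c': at 1 (via fail)
pos 44 'c': at 1 (via fail)
pos 45 'd': at 2
pos 46 'b': at 3  emit P1@[44:46]
pos 47 'a': at 4
pos 48 'b': at 5  emit P0@[44:48]
pos 49 'c': at 1 (via fail)
pos 50 'd': at 2
pos 51 'b': at 3  emit P1@[49:51]
pos 52 'a': at 4
pos 53 'b': at 5  emit P0@[49:53]

Matches: [[3,1],[5,0],[12,1],[14,0],[17,1],[20,1],[25,1],[27,0],[31,1],[33,0],[42,1],[46,1],[48,0],[51,1],[53,0]]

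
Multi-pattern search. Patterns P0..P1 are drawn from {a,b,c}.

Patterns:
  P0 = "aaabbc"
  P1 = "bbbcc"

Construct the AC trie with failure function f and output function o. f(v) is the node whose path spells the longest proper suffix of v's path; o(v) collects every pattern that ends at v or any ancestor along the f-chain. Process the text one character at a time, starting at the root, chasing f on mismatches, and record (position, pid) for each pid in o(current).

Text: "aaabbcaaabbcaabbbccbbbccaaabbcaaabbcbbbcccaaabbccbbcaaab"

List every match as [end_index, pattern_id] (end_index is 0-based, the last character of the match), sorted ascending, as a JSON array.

Construct AC machine:
Trie (insert patterns):
  n0 'ε': a→1 b→7
  n1 'a': a→2
  n2 'aa': a→3
  n3 'aaa': b→4
  n4 'aaab': b→5
  n5 'aaabb': c→6
  n6 'aaabbc': ·  ←P0
  n7 'b': b→8
  n8 'bb': b→9
  n9 'bbb': c→10
  n10 'bbbc': c→11
  n11 'bbbcc': ·  ←P1

BFS fail/out derivation:
  fail(1) 'a': from fail(0)=0 chase 'a': 0 ⇒ 0;  out=∅∪out(0)=∅
  fail(7) 'b': from fail(0)=0 chase 'b': 0 ⇒ 0;  out=∅∪out(0)=∅
  fail(2) 'aa': from fail(1)=0 chase 'a': 0 ⇒ 1;  out=∅∪out(1)=∅
  fail(8) 'bb': from fail(7)=0 chase 'b': 0 ⇒ 7;  out=∅∪out(7)=∅
  fail(3) 'aaa': from fail(2)=1 chase 'a': 1 ⇒ 2;  out=∅∪out(2)=∅
  fail(9) 'bbb': from fail(8)=7 chase 'b': 7 ⇒ 8;  out=∅∪out(8)=∅
  fail(4) 'aaab': from fail(3)=2 chase 'b': 2→1→0 ⇒ 7;  out=∅∪out(7)=∅
  fail(10) 'bbbc': from fail(9)=8 chase 'c': 8→7→0 ⇒ 0;  out=∅∪out(0)=∅
  fail(5) 'aaabb': from fail(4)=7 chase 'b': 7 ⇒ 8;  out=∅∪out(8)=∅
  fail(11) 'bbbcc': from fail(10)=0 chase 'c': 0 ⇒ 0;  out={1}∪out(0)={1}
  fail(6) 'aaabbc': from fail(5)=8 chase 'c': 8→7→0 ⇒ 0;  out={0}∪out(0)={0}

Scan:
[0] read 'a'  n0⇒n1
[1] read 'a'  n1⇒n2
[2] read 'a'  n2⇒n3
[3] read 'b'  n3⇒n4
[4] read 'b'  n4⇒n5
[5] read 'c'  n5⇒n6  → match P0@[0:5]
[6] read 'a'  n6⇒n1 ·f
[7] read 'a'  n1⇒n2
[8] read 'a'  n2⇒n3
[9] read 'b'  n3⇒n4
[10] read 'b'  n4⇒n5
[11] read 'c'  n5⇒n6  → match P0@[6:11]
[12] read 'a'  n6⇒n1 ·f
[13] read 'a'  n1⇒n2
[14] read 'b'  n2⇒n7 ·f
[15] read 'b'  n7⇒n8
[16] read 'b'  n8⇒n9
[17] read 'c'  n9⇒n10
[18] read 'c'  n10⇒n11  → match P1@[14:18]
[19] read 'b'  n11⇒n7 ·f
[20] read 'b'  n7⇒n8
[21] read 'b'  n8⇒n9
[22] read 'c'  n9⇒n10
[23] read 'c'  n10⇒n11  → match P1@[19:23]
[24] read 'a'  n11⇒n1 ·f
[25] read 'a'  n1⇒n2
[26] read 'a'  n2⇒n3
[27] read 'b'  n3⇒n4
[28] read 'b'  n4⇒n5
[29] read 'c'  n5⇒n6  → match P0@[24:29]
[30] read 'a'  n6⇒n1 ·f
[31] read 'a'  n1⇒n2
[32] read 'a'  n2⇒n3
[33] read 'b'  n3⇒n4
[34] read 'b'  n4⇒n5
[35] read 'c'  n5⇒n6  → match P0@[30:35]
[36] read 'b'  n6⇒n7 ·f
[37] read 'b'  n7⇒n8
[38] read 'b'  n8⇒n9
[39] read 'c'  n9⇒n10
[40] read 'c'  n10⇒n11  → match P1@[36:40]
[41] read 'c'  n11⇒n0 ·f
[42] read 'a'  n0⇒n1
[43] read 'a'  n1⇒n2
[44] read 'a'  n2⇒n3
[45] read 'b'  n3⇒n4
[46] read 'b'  n4⇒n5
[47] read 'c'  n5⇒n6  → match P0@[42:47]
[48] read 'c'  n6⇒n0 ·f
[49] read 'b'  n0⇒n7
[50] read 'b'  n7⇒n8
[51] read 'c'  n8⇒n0 ·f
[52] read 'a'  n0⇒n1
[53] read 'a'  n1⇒n2
[54] read 'a'  n2⇒n3
[55] read 'b'  n3⇒n4

All matches (sorted): [[5,0],[11,0],[18,1],[23,1],[29,0],[35,0],[40,1],[47,0]]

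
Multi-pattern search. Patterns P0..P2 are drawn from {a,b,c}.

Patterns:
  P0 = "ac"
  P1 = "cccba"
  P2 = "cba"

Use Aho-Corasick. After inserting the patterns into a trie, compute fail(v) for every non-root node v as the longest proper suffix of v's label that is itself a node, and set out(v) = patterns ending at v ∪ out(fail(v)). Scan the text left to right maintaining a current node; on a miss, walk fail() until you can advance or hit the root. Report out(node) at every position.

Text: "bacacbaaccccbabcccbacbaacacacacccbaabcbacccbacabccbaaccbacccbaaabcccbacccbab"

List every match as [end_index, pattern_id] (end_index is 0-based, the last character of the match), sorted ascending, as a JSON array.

Build automaton:
Trie nodes:
  n0 'ε': a→1 c→3
  n1 'a': c→2
  n2 'ac': ·  ←P0
  n3 'c': b→8 c→4
  n4 'cc': c→5
  n5 'ccc': b→6
  n6 'cccb': a→7
  n7 'cccba': ·  ←P1
  n8 'cb': a→9
  n9 'cba': ·  ←P2

BFS fail/out derivation:
  fail(1) 'a': from fail(0)=0 chase 'a': 0 ⇒ 0;  out=∅∪out(0)=∅
  fail(3) 'c': from fail(0)=0 chase 'c': 0 ⇒ 0;  out=∅∪out(0)=∅
  fail(2) 'ac': from fail(1)=0 chase 'c': 0 ⇒ 3;  out={0}∪out(3)={0}
  fail(4) 'cc': from fail(3)=0 chase 'c': 0 ⇒ 3;  out=∅∪out(3)=∅
  fail(8) 'cb': from fail(3)=0 chase 'b': 0 ⇒ 0;  out=∅∪out(0)=∅
  fail(5) 'ccc': from fail(4)=3 chase 'c': 3 ⇒ 4;  out=∅∪out(4)=∅
  fail(9) 'cba': from fail(8)=0 chase 'a': 0 ⇒ 1;  out={2}∪out(1)={2}
  fail(6) 'cccb': from fail(5)=4 chase 'b': 4→3 ⇒ 8;  out=∅∪out(8)=∅
  fail(7) 'cccba': from fail(6)=8 chase 'a': 8 ⇒ 9;  out={1}∪out(9)={1,2}

Scan:
[0] read 'b'  n0⇒n0
[1] read 'a'  n0⇒n1
[2] read 'c'  n1⇒n2  emit P0@[1:2]
[3] read 'a'  n2⇒n1 (fail-walked)
[4] read 'c'  n1⇒n2  emit P0@[3:4]
[5] read 'b'  n2⇒n8 (fail-walked)
[6] read 'a'  n8⇒n9  emit P2@[4:6]
[7] read 'a'  n9⇒n1 (fail-walked)
[8] read 'c'  n1⇒n2  emit P0@[7:8]
[9] read 'c'  n2⇒n4 (fail-walked)
[10] read 'c'  n4⇒n5
[11] read 'c'  n5⇒n5 (fail-walked)
[12] read 'b'  n5⇒n6
[13] read 'a'  n6⇒n7  emit P1@[9:13],P2@[11:13]
[14] read 'b'  n7⇒n0 (fail-walked)
[15] read 'c'  n0⇒n3
[16] read 'c'  n3⇒n4
[17] read 'c'  n4⇒n5
[18] read 'b'  n5⇒n6
[19] read 'a'  n6⇒n7  emit P1@[15:19],P2@[17:19]
[20] read 'c'  n7⇒n2 (fail-walked)  emit P0@[19:20]
[21] read 'b'  n2⇒n8 (fail-walked)
[22] read 'a'  n8⇒n9  emit P2@[20:22]
[23] read 'a'  n9⇒n1 (fail-walked)
[24] read 'c'  n1⇒n2  emit P0@[23:24]
[25] read 'a'  n2⇒n1 (fail-walked)
[26] read 'c'  n1⇒n2  emit P0@[25:26]
[27] read 'a'  n2⇒n1 (fail-walked)
[28] read 'c'  n1⇒n2  emit P0@[27:28]
[29] read 'a'  n2⇒n1 (fail-walked)
[30] read 'c'  n1⇒n2  emit P0@[29:30]
[31] read 'c'  n2⇒n4 (fail-walked)
[32] read 'c'  n4⇒n5
[33] read 'b'  n5⇒n6
[34] read 'a'  n6⇒n7  emit P1@[30:34],P2@[32:34]
[35] read 'a'  n7⇒n1 (fail-walked)
[36] read 'b'  n1⇒n0 (fail-walked)
[37] read 'c'  n0⇒n3
[38] read 'b'  n3⇒n8
[39] read 'a'  n8⇒n9  emit P2@[37:39]
[40] read 'c'  n9⇒n2 (fail-walked)  emit P0@[39:40]
[41] read 'c'  n2⇒n4 (fail-walked)
[42] read 'c'  n4⇒n5
[43] read 'b'  n5⇒n6
[44] read 'a'  n6⇒n7  emit P1@[40:44],P2@[42:44]
[45] read 'c'  n7⇒n2 (fail-walked)  emit P0@[44:45]
[46] read 'a'  n2⇒n1 (fail-walked)
[47] read 'b'  n1⇒n0 (fail-walked)
[48] read 'c'  n0⇒n3
[49] read 'c'  n3⇒n4
[50] read 'b'  n4⇒n8 (fail-walked)
[51] read 'a'  n8⇒n9  emit P2@[49:51]
[52] read 'a'  n9⇒n1 (fail-walked)
[53] read 'c'  n1⇒n2  emit P0@[52:53]
[54] read 'c'  n2⇒n4 (fail-walked)
[55] read 'b'  n4⇒n8 (fail-walked)
[56] read 'a'  n8⇒n9  emit P2@[54:56]
[57] read 'c'  n9⇒n2 (fail-walked)  emit P0@[56:57]
[58] read 'c'  n2⇒n4 (fail-walked)
[59] read 'c'  n4⇒n5
[60] read 'b'  n5⇒n6
[61] read 'a'  n6⇒n7  emit P1@[57:61],P2@[59:61]
[62] read 'a'  n7⇒n1 (fail-walked)
[63] read 'a'  n1⇒n1 (fail-walked)
[64] read 'b'  n1⇒n0 (fail-walked)
[65] read 'c'  n0⇒n3
[66] read 'c'  n3⇒n4
[67] read 'c'  n4⇒n5
[68] read 'b'  n5⇒n6
[69] read 'a'  n6⇒n7  emit P1@[65:69],P2@[67:69]
[70] read 'c'  n7⇒n2 (fail-walked)  emit P0@[69:70]
[71] read 'c'  n2⇒n4 (fail-walked)
[72] read 'c'  n4⇒n5
[73] read 'b'  n5⇒n6
[74] read 'a'  n6⇒n7  emit P1@[70:74],P2@[72:74]
[75] read 'b'  n7⇒n0 (fail-walked)

Result: [[2,0],[4,0],[6,2],[8,0],[13,1],[13,2],[19,1],[19,2],[20,0],[22,2],[24,0],[26,0],[28,0],[30,0],[34,1],[34,2],[39,2],[40,0],[44,1],[44,2],[45,0],[51,2],[53,0],[56,2],[57,0],[61,1],[61,2],[69,1],[69,2],[70,0],[74,1],[74,2]]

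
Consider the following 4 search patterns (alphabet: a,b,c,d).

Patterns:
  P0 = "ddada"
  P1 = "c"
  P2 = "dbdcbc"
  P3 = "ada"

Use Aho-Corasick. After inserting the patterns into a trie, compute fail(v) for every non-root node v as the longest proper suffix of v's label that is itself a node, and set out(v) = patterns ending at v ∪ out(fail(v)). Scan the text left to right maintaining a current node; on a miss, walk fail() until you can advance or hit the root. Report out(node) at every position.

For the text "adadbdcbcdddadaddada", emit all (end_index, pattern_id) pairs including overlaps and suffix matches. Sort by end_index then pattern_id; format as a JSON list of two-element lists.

Build automaton:
Trie (insert patterns):
  n0 'ε': a→12 c→6 d→1
  n1 'd': b→7 d→2
  n2 'dd': a→3
  n3 'dda': d→4
  n4 'ddad': a→5
  n5 'ddada': ·  [P0 ends]
  n6 'c': ·  [P1 ends]
  n7 'db': d→8
  n8 'dbd': c→9
  n9 'dbdc': b→10
  n10 'dbdcb': c→11
  n11 'dbdcbc': ·  [P2 ends]
  n12 'a': d→13
  n13 'ad': a→14
  n14 'ada': ·  [P3 ends]

Failure links (BFS by depth):
  n1('d'): parent n0 fail=0; on 'd' 0 → fail=0;  out ∅∪∅=∅
  n6('c'): parent n0 fail=0; on 'c' 0 → fail=0;  out {1}∪∅={1}
  n12('a'): parent n0 fail=0; on 'a' 0 → fail=0;  out ∅∪∅=∅
  n2('dd'): parent n1 fail=0; on 'd' 0 → fail=1;  out ∅∪∅=∅
  n7('db'): parent n1 fail=0; on 'b' 0 → fail=0;  out ∅∪∅=∅
  n13('ad'): parent n12 fail=0; on 'd' 0 → fail=1;  out ∅∪∅=∅
  n3('dda'): parent n2 fail=1; on 'a' 1→0 → fail=12;  out ∅∪∅=∅
  n8('dbd'): parent n7 fail=0; on 'd' 0 → fail=1;  out ∅∪∅=∅
  n14('ada'): parent n13 fail=1; on 'a' 1→0 → fail=12;  out {3}∪∅={3}
  n4('ddad'): parent n3 fail=12; on 'd' 12 → fail=13;  out ∅∪∅=∅
  n9('dbdc'): parent n8 fail=1; on 'c' 1→0 → fail=6;  out ∅∪{1}={1}
  n5('ddada'): parent n4 fail=13; on 'a' 13 → fail=14;  out {0}∪{3}={0,3}
  n10('dbdcb'): parent n9 fail=6; on 'b' 6→0 → fail=0;  out ∅∪∅=∅
  n11('dbdcbc'): parent n10 fail=0; on 'c' 0 → fail=6;  out {2}∪{1}={1,2}

Run:
[0] read 'a'  n0⇒n12
[1] read 'd'  n12⇒n13
[2] read 'a'  n13⇒n14  ** P3@[0:2]
[3] read 'd'  n14⇒n13 (via fail)
[4] read 'b'  n13⇒n7 (via fail)
[5] read 'd'  n7⇒n8
[6] read 'c'  n8⇒n9  ** P1@[6:6]
[7] read 'b'  n9⇒n10
[8] read 'c'  n10⇒n11  ** P1@[8:8],P2@[3:8]
[9] read 'd'  n11⇒n1 (via fail)
[10] read 'd'  n1⇒n2
[11] read 'd'  n2⇒n2 (via fail)
[12] read 'a'  n2⇒n3
[13] read 'd'  n3⇒n4
[14] read 'a'  n4⇒n5  ** P0@[10:14],P3@[12:14]
[15] read 'd'  n5⇒n13 (via fail)
[16] read 'd'  n13⇒n2 (via fail)
[17] read 'a'  n2⇒n3
[18] read 'd'  n3⇒n4
[19] read 'a'  n4⇒n5  ** P0@[15:19],P3@[17:19]

All matches (sorted): [[2,3],[6,1],[8,1],[8,2],[14,0],[14,3],[19,0],[19,3]]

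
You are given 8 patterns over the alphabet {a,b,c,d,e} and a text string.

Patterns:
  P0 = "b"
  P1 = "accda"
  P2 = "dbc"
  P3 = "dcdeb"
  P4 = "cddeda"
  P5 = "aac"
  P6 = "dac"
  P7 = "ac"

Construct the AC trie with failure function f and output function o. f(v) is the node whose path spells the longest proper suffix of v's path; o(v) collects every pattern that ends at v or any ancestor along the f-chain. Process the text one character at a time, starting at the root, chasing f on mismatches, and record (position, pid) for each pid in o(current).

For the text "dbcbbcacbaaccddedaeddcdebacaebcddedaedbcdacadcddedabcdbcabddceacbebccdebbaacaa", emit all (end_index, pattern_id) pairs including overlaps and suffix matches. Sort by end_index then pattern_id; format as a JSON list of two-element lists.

Construct AC machine:
Trie nodes:
  0='ε' goto a→2 b→1 c→14 d→7
  1='b' goto ·  ←P0
  2='a' goto a→20 c→3
  3='ac' goto c→4  ←P7
  4='acc' goto d→5
  5='accd' goto a→6
  6='accda' goto ·  ←P1
  7='d' goto a→22 b→8 c→10
  8='db' goto c→9
  9='dbc' goto ·  ←P2
  10='dc' goto d→11
  11='dcd' goto e→12
  12='dcde' goto b→13
  13='dcdeb' goto ·  ←P3
  14='c' goto d→15
  15='cd' goto d→16
  16='cdd' goto e→17
  17='cdde' goto d→18
  18='cdded' goto a→19
  19='cddeda' goto ·  ←P4
  20='aa' goto c→21
  21='aac' goto ·  ←P5
  22='da' goto c→23
  23='dac' goto ·  ←P6

BFS fail/out derivation:
  n1('b'): parent n0 fail=0; on 'b' 0 → fail=0;  out {0}∪∅={0}
  n2('a'): parent n0 fail=0; on 'a' 0 → fail=0;  out ∅∪∅=∅
  n7('d'): parent n0 fail=0; on 'd' 0 → fail=0;  out ∅∪∅=∅
  n14('c'): parent n0 fail=0; on 'c' 0 → fail=0;  out ∅∪∅=∅
  n3('ac'): parent n2 fail=0; on 'c' 0 → fail=14;  out {7}∪∅={7}
  n8('db'): parent n7 fail=0; on 'b' 0 → fail=1;  out ∅∪{0}={0}
  n10('dc'): parent n7 fail=0; on 'c' 0 → fail=14;  out ∅∪∅=∅
  n15('cd'): parent n14 fail=0; on 'd' 0 → fail=7;  out ∅∪∅=∅
  n20('aa'): parent n2 fail=0; on 'a' 0 → fail=2;  out ∅∪∅=∅
  n22('da'): parent n7 fail=0; on 'a' 0 → fail=2;  out ∅∪∅=∅
  n4('acc'): parent n3 fail=14; on 'c' 14→0 → fail=14;  out ∅∪∅=∅
  n9('dbc'): parent n8 fail=1; on 'c' 1→0 → fail=14;  out {2}∪∅={2}
  n11('dcd'): parent n10 fail=14; on 'd' 14 → fail=15;  out ∅∪∅=∅
  n16('cdd'): parent n15 fail=7; on 'd' 7→0 → fail=7;  out ∅∪∅=∅
  n21('aac'): parent n20 fail=2; on 'c' 2 → fail=3;  out {5}∪{7}={5,7}
  n23('dac'): parent n22 fail=2; on 'c' 2 → fail=3;  out {6}∪{7}={6,7}
  n5('accd'): parent n4 fail=14; on 'd' 14 → fail=15;  out ∅∪∅=∅
  n12('dcde'): parent n11 fail=15; on 'e' 15→7→0 → fail=0;  out ∅∪∅=∅
  n17('cdde'): parent n16 fail=7; on 'e' 7→0 → fail=0;  out ∅∪∅=∅
  n6('accda'): parent n5 fail=15; on 'a' 15→7 → fail=22;  out {1}∪∅={1}
  n13('dcdeb'): parent n12 fail=0; on 'b' 0 → fail=1;  out {3}∪{0}={0,3}
  n18('cdded'): parent n17 fail=0; on 'd' 0 → fail=7;  out ∅∪∅=∅
  n19('cddeda'): parent n18 fail=7; on 'a' 7 → fail=22;  out {4}∪∅={4}

Scan:
[0] read 'd'  n0⇒n7
[1] read 'b'  n7⇒n8  → match P0@[1:1]
[2] read 'c'  n8⇒n9  → match P2@[0:2]
[3] read 'b'  n9⇒n1 ·f  → match P0@[3:3]
[4] read 'b'  n1⇒n1 ·f  → match P0@[4:4]
[5] read 'c'  n1⇒n14 ·f
[6] read 'a'  n14⇒n2 ·f
[7] read 'c'  n2⇒n3  → match P7@[6:7]
[8] read 'b'  n3⇒n1 ·f  → match P0@[8:8]
[9] read 'a'  n1⇒n2 ·f
[10] read 'a'  n2⇒n20
[11] read 'c'  n20⇒n21  → match P5@[9:11],P7@[10:11]
[12] read 'c'  n21⇒n4 ·f
[13] read 'd'  n4⇒n5
[14] read 'd'  n5⇒n16 ·f
[15] read 'e'  n16⇒n17
[16] read 'd'  n17⇒n18
[17] read 'a'  n18⇒n19  → match P4@[12:17]
[18] read 'e'  n19⇒n0 ·f
[19] read 'd'  n0⇒n7
[20] read 'd'  n7⇒n7 ·f
[21] read 'c'  n7⇒n10
[22] read 'd'  n10⇒n11
[23] read 'e'  n11⇒n12
[24] read 'b'  n12⇒n13  → match P0@[24:24],P3@[20:24]
[25] read 'a'  n13⇒n2 ·f
[26] read 'c'  n2⇒n3  → match P7@[25:26]
[27] read 'a'  n3⇒n2 ·f
[28] read 'e'  n2⇒n0 ·f
[29] read 'b'  n0⇒n1  → match P0@[29:29]
[30] read 'c'  n1⇒n14 ·f
[31] read 'd'  n14⇒n15
[32] read 'd'  n15⇒n16
[33] read 'e'  n16⇒n17
[34] read 'd'  n17⇒n18
[35] read 'a'  n18⇒n19  → match P4@[30:35]
[36] read 'e'  n19⇒n0 ·f
[37] read 'd'  n0⇒n7
[38] read 'b'  n7⇒n8  → match P0@[38:38]
[39] read 'c'  n8⇒n9  → match P2@[37:39]
[40] read 'd'  n9⇒n15 ·f
[41] read 'a'  n15⇒n22 ·f
[42] read 'c'  n22⇒n23  → match P6@[40:42],P7@[41:42]
[43] read 'a'  n23⇒n2 ·f
[44] read 'd'  n2⇒n7 ·f
[45] read 'c'  n7⇒n10
[46] read 'd'  n10⇒n11
[47] read 'd'  n11⇒n16 ·f
[48] read 'e'  n16⇒n17
[49] read 'd'  n17⇒n18
[50] read 'a'  n18⇒n19  → match P4@[45:50]
[51] read 'b'  n19⇒n1 ·f  → match P0@[51:51]
[52] read 'c'  n1⇒n14 ·f
[53] read 'd'  n14⇒n15
[54] read 'b'  n15⇒n8 ·f  → match P0@[54:54]
[55] read 'c'  n8⇒n9  → match P2@[53:55]
[56] read 'a'  n9⇒n2 ·f
[57] read 'b'  n2⇒n1 ·f  → match P0@[57:57]
[58] read 'd'  n1⇒n7 ·f
[59] read 'd'  n7⇒n7 ·f
[60] read 'c'  n7⇒n10
[61] read 'e'  n10⇒n0 ·f
[62] read 'a'  n0⇒n2
[63] read 'c'  n2⇒n3  → match P7@[62:63]
[64] read 'b'  n3⇒n1 ·f  → match P0@[64:64]
[65] read 'e'  n1⇒n0 ·f
[66] read 'b'  n0⇒n1  → match P0@[66:66]
[67] read 'c'  n1⇒n14 ·f
[68] read 'c'  n14⇒n14 ·f
[69] read 'd'  n14⇒n15
[70] read 'e'  n15⇒n0 ·f
[71] read 'b'  n0⇒n1  → match P0@[71:71]
[72] read 'b'  n1⇒n1 ·f  → match P0@[72:72]
[73] read 'a'  n1⇒n2 ·f
[74] read 'a'  n2⇒n20
[75] read 'c'  n20⇒n21  → match P5@[73:75],P7@[74:75]
[76] read 'a'  n21⇒n2 ·f
[77] read 'a'  n2⇒n20

Result: [[1,0],[2,2],[3,0],[4,0],[7,7],[8,0],[11,5],[11,7],[17,4],[24,0],[24,3],[26,7],[29,0],[35,4],[38,0],[39,2],[42,6],[42,7],[50,4],[51,0],[54,0],[55,2],[57,0],[63,7],[64,0],[66,0],[71,0],[72,0],[75,5],[75,7]]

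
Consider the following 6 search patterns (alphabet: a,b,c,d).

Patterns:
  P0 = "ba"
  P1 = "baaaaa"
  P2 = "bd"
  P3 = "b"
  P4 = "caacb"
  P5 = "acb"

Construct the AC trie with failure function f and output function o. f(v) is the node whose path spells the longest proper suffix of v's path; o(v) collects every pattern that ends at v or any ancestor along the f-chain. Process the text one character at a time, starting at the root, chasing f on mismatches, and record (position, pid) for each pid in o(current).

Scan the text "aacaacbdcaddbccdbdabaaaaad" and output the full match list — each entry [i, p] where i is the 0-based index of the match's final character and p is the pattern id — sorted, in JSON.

Construct AC machine:
Trie nodes:
  0='ε' goto a→13 b→1 c→8
  1='b' goto a→2 d→7  [P3 ends]
  2='ba' goto a→3  [P0 ends]
  3='baa' goto a→4
  4='baaa' goto a→5
  5='baaaa' goto a→6
  6='baaaaa' goto ·  [P1 ends]
  7='bd' goto ·  [P2 ends]
  8='c' goto a→9
  9='ca' goto a→10
  10='caa' goto c→11
  11='caac' goto b→12
  12='caacb' goto ·  [P4 ends]
  13='a' goto c→14
  14='ac' goto b→15
  15='acb' goto ·  [P5 ends]

Failure links (BFS by depth):
  fail(1) 'b': from fail(0)=0 chase 'b': 0 ⇒ 0;  out={3}∪out(0)={3}
  fail(8) 'c': from fail(0)=0 chase 'c': 0 ⇒ 0;  out=∅∪out(0)=∅
  fail(13) 'a': from fail(0)=0 chase 'a': 0 ⇒ 0;  out=∅∪out(0)=∅
  fail(2) 'ba': from fail(1)=0 chase 'a': 0 ⇒ 13;  out={0}∪out(13)={0}
  fail(7) 'bd': from fail(1)=0 chase 'd': 0 ⇒ 0;  out={2}∪out(0)={2}
  fail(9) 'ca': from fail(8)=0 chase 'a': 0 ⇒ 13;  out=∅∪out(13)=∅
  fail(14) 'ac': from fail(13)=0 chase 'c': 0 ⇒ 8;  out=∅∪out(8)=∅
  fail(3) 'baa': from fail(2)=13 chase 'a': 13→0 ⇒ 13;  out=∅∪out(13)=∅
  fail(10) 'caa': from fail(9)=13 chase 'a': 13→0 ⇒ 13;  out=∅∪out(13)=∅
  fail(15) 'acb': from fail(14)=8 chase 'b': 8→0 ⇒ 1;  out={5}∪out(1)={3,5}
  fail(4) 'baaa': from fail(3)=13 chase 'a': 13→0 ⇒ 13;  out=∅∪out(13)=∅
  fail(11) 'caac': from fail(10)=13 chase 'c': 13 ⇒ 14;  out=∅∪out(14)=∅
  fail(5) 'baaaa': from fail(4)=13 chase 'a': 13→0 ⇒ 13;  out=∅∪out(13)=∅
  fail(12) 'caacb': from fail(11)=14 chase 'b': 14 ⇒ 15;  out={4}∪out(15)={3,4,5}
  fail(6) 'baaaaa': from fail(5)=13 chase 'a': 13→0 ⇒ 13;  out={1}∪out(13)={1}

Scan:
[0] read 'a'  n0⇒n13
[1] read 'a'  n13⇒n13 (fail-walked)
[2] read 'c'  n13⇒n14
[3] read 'a'  n14⇒n9 (fail-walked)
[4] read 'a'  n9⇒n10
[5] read 'c'  n10⇒n11
[6] read 'b'  n11⇒n12  ** P3@[6:6],P4@[2:6],P5@[4:6]
[7] read 'd'  n12⇒n7 (fail-walked)  ** P2@[6:7]
[8] read 'c'  n7⇒n8 (fail-walked)
[9] read 'a'  n8⇒n9
[10] read 'd'  n9⇒n0 (fail-walked)
[11] read 'd'  n0⇒n0
[12] read 'b'  n0⇒n1  ** P3@[12:12]
[13] read 'c'  n1⇒n8 (fail-walked)
[14] read 'c'  n8⇒n8 (fail-walked)
[15] read 'd'  n8⇒n0 (fail-walked)
[16] read 'b'  n0⇒n1  ** P3@[16:16]
[17] read 'd'  n1⇒n7  ** P2@[16:17]
[18] read 'a'  n7⇒n13 (fail-walked)
[19] read 'b'  n13⇒n1 (fail-walked)  ** P3@[19:19]
[20] read 'a'  n1⇒n2  ** P0@[19:20]
[21] read 'a'  n2⇒n3
[22] read 'a'  n3⇒n4
[23] read 'a'  n4⇒n5
[24] read 'a'  n5⇒n6  ** P1@[19:24]
[25] read 'd'  n6⇒n0 (fail-walked)

Matches: [[6,3],[6,4],[6,5],[7,2],[12,3],[16,3],[17,2],[19,3],[20,0],[24,1]]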